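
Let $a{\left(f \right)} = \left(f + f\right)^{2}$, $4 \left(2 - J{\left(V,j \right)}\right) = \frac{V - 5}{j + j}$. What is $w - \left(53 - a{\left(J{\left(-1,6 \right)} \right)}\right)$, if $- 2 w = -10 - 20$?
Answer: $- \frac{319}{16} \approx -19.938$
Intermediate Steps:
$J{\left(V,j \right)} = 2 - \frac{-5 + V}{8 j}$ ($J{\left(V,j \right)} = 2 - \frac{\left(V - 5\right) \frac{1}{j + j}}{4} = 2 - \frac{\left(-5 + V\right) \frac{1}{2 j}}{4} = 2 - \frac{\frac{1}{2} \frac{1}{j} \left(-5 + V\right)}{4} = 2 - \frac{-5 + V}{8 j}$)
$a{\left(f \right)} = 4 f^{2}$ ($a{\left(f \right)} = \left(2 f\right)^{2} = 4 f^{2}$)
$w = 15$ ($w = - \frac{-10 - 20}{2} = \left(- \frac{1}{2}\right) \left(-30\right) = 15$)
$w - \left(53 - a{\left(J{\left(-1,6 \right)} \right)}\right) = 15 - \left(53 - 4 \left(\frac{5 - -1 + 16 \cdot 6}{8 \cdot 6}\right)^{2}\right) = 15 - \left(53 - 4 \left(\frac{1}{8} \cdot \frac{1}{6} \left(5 + 1 + 96\right)\right)^{2}\right) = 15 - \left(53 - 4 \left(\frac{1}{8} \cdot \frac{1}{6} \cdot 102\right)^{2}\right) = 15 - \left(53 - 4 \left(\frac{17}{8}\right)^{2}\right) = 15 - \left(53 - 4 \cdot \frac{289}{64}\right) = 15 - \left(53 - \frac{289}{16}\right) = 15 - \frac{559}{16} = - \frac{319}{16}$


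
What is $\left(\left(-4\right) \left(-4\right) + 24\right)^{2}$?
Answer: $1600$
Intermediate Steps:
$\left(\left(-4\right) \left(-4\right) + 24\right)^{2} = \left(16 + 24\right)^{2} = 40^{2} = 1600$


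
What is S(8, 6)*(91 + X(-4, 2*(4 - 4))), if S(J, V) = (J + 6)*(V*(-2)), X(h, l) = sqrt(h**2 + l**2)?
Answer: -15960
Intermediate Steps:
S(J, V) = -2*V*(6 + J) (S(J, V) = (6 + J)*(-2*V) = -2*V*(6 + J))
S(8, 6)*(91 + X(-4, 2*(4 - 4))) = (-2*6*(6 + 8))*(91 + sqrt((-4)**2 + (2*(4 - 4))**2)) = (-2*6*14)*(91 + sqrt(16 + (2*0)**2)) = -168*(91 + sqrt(16 + 0**2)) = -168*(91 + sqrt(16 + 0)) = -168*(91 + sqrt(16)) = -168*(91 + 4) = -168*95 = -15960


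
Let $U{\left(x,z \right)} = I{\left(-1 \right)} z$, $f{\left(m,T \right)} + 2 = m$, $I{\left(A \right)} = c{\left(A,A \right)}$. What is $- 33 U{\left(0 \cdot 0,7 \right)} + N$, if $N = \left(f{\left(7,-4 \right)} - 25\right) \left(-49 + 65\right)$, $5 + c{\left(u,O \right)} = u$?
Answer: $1066$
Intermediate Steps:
$c{\left(u,O \right)} = -5 + u$
$I{\left(A \right)} = -5 + A$
$f{\left(m,T \right)} = -2 + m$
$U{\left(x,z \right)} = - 6 z$ ($U{\left(x,z \right)} = \left(-5 - 1\right) z = - 6 z$)
$N = -320$ ($N = \left(\left(-2 + 7\right) - 25\right) \left(-49 + 65\right) = \left(5 - 25\right) 16 = \left(-20\right) 16 = -320$)
$- 33 U{\left(0 \cdot 0,7 \right)} + N = - 33 \left(\left(-6\right) 7\right) - 320 = \left(-33\right) \left(-42\right) - 320 = 1386 - 320 = 1066$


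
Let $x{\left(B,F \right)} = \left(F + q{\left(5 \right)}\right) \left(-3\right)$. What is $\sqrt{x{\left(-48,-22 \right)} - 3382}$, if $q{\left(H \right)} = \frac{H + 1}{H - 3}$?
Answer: $5 i \sqrt{133} \approx 57.663 i$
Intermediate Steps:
$q{\left(H \right)} = \frac{1 + H}{-3 + H}$
$x{\left(B,F \right)} = -9 - 3 F$ ($x{\left(B,F \right)} = \left(F + \frac{1 + 5}{-3 + 5}\right) \left(-3\right) = \left(F + \frac{1}{2} \cdot 6\right) \left(-3\right) = \left(F + 3\right) \left(-3\right) = \left(3 + F\right) \left(-3\right) = -9 - 3 F$)
$\sqrt{x{\left(-48,-22 \right)} - 3382} = \sqrt{\left(-9 - -66\right) - 3382} = \sqrt{\left(-9 + 66\right) - 3382} = \sqrt{57 - 3382} = \sqrt{-3325} = 5 i \sqrt{133}$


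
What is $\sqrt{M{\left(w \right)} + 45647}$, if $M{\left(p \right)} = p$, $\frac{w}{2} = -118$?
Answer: $\sqrt{45411} \approx 213.1$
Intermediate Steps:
$w = -236$ ($w = 2 \left(-118\right) = -236$)
$\sqrt{M{\left(w \right)} + 45647} = \sqrt{-236 + 45647} = \sqrt{45411}$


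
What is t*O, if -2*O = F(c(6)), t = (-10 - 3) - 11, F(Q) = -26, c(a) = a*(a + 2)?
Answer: -312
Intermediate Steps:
c(a) = a*(2 + a)
t = -24 (t = -13 - 11 = -24)
O = 13 (O = -1/2*(-26) = 13)
t*O = -24*13 = -312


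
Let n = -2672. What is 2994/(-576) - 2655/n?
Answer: -67403/16032 ≈ -4.2043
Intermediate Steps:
2994/(-576) - 2655/n = 2994/(-576) - 2655/(-2672) = 2994*(-1/576) - 2655*(-1/2672) = -499/96 + 2655/2672 = -67403/16032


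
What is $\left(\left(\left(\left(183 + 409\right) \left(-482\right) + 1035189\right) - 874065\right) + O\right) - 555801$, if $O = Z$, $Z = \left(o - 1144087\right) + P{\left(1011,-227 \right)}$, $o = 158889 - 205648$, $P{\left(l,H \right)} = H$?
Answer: $-1871094$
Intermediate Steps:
$o = -46759$ ($o = 158889 - 205648 = -46759$)
$Z = -1191073$ ($Z = \left(-46759 - 1144087\right) - 227 = -1190846 - 227 = -1191073$)
$O = -1191073$
$\left(\left(\left(\left(183 + 409\right) \left(-482\right) + 1035189\right) - 874065\right) + O\right) - 555801 = \left(\left(\left(\left(183 + 409\right) \left(-482\right) + 1035189\right) - 874065\right) - 1191073\right) - 555801 = \left(\left(\left(592 \left(-482\right) + 1035189\right) - 874065\right) - 1191073\right) - 555801 = \left(\left(\left(-285344 + 1035189\right) - 874065\right) - 1191073\right) - 555801 = \left(\left(749845 - 874065\right) - 1191073\right) - 555801 = \left(-124220 - 1191073\right) - 555801 = -1315293 - 555801 = -1871094$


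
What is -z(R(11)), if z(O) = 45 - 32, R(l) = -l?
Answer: -13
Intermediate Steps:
z(O) = 13
-z(R(11)) = -1*13 = -13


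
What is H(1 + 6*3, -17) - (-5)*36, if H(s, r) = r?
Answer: 163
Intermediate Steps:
H(1 + 6*3, -17) - (-5)*36 = -17 - (-5)*36 = -17 - 1*(-180) = -17 + 180 = 163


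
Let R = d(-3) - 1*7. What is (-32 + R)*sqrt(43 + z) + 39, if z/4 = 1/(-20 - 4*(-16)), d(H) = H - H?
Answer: 39 - 39*sqrt(5214)/11 ≈ -217.01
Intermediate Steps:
d(H) = 0
z = 1/11 (z = 4/(-20 - 4*(-16)) = 4/(-20 + 64) = 4/44 = 4*(1/44) = 1/11 ≈ 0.090909)
R = -7 (R = 0 - 1*7 = 0 - 7 = -7)
(-32 + R)*sqrt(43 + z) + 39 = (-32 - 7)*sqrt(43 + 1/11) + 39 = -39*sqrt(5214)/11 + 39 = 39 - 39*sqrt(5214)/11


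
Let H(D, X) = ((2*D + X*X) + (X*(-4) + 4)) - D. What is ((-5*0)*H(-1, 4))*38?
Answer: 0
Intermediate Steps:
H(D, X) = 4 + D + X² - 4*X (H(D, X) = ((2*D + X²) + (-4*X + 4)) - D = ((X² + 2*D) + (4 - 4*X)) - D = (4 + X² - 4*X + 2*D) - D = 4 + D + X² - 4*X)
((-5*0)*H(-1, 4))*38 = ((-5*0)*(4 - 1 + 4² - 4*4))*38 = (0*(4 - 1 + 16 - 16))*38 = (0*3)*38 = 0*38 = 0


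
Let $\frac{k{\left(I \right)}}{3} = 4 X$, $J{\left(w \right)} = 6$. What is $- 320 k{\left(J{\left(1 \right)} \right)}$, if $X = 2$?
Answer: $-7680$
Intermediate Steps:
$k{\left(I \right)} = 24$ ($k{\left(I \right)} = 3 \cdot 4 \cdot 2 = 3 \cdot 8 = 24$)
$- 320 k{\left(J{\left(1 \right)} \right)} = \left(-320\right) 24 = -7680$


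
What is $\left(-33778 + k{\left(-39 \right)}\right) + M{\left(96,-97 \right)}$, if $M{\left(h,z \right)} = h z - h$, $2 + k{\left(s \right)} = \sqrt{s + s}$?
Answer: $-43188 + i \sqrt{78} \approx -43188.0 + 8.8318 i$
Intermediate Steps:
$k{\left(s \right)} = -2 + \sqrt{2} \sqrt{s}$ ($k{\left(s \right)} = -2 + \sqrt{s + s} = -2 + \sqrt{2 s} = -2 + \sqrt{2} \sqrt{s}$)
$M{\left(h,z \right)} = - h + h z$
$\left(-33778 + k{\left(-39 \right)}\right) + M{\left(96,-97 \right)} = \left(-33778 - \left(2 - \sqrt{2} \sqrt{-39}\right)\right) + 96 \left(-1 - 97\right) = \left(-33778 - \left(2 - \sqrt{2} i \sqrt{39}\right)\right) + 96 \left(-98\right) = \left(-33778 - \left(2 - i \sqrt{78}\right)\right) - 9408 = \left(-33780 + i \sqrt{78}\right) - 9408 = -43188 + i \sqrt{78}$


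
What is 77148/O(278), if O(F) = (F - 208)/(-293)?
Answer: -11302182/35 ≈ -3.2292e+5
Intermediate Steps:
O(F) = 208/293 - F/293 (O(F) = (-208 + F)*(-1/293) = 208/293 - F/293)
77148/O(278) = 77148/(208/293 - 1/293*278) = 77148/(208/293 - 278/293) = 77148/(-70/293) = 77148*(-293/70) = -11302182/35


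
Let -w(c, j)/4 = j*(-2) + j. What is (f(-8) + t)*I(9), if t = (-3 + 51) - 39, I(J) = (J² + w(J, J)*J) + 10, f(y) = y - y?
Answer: 3735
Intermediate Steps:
f(y) = 0
w(c, j) = 4*j (w(c, j) = -4*(j*(-2) + j) = -4*(-2*j + j) = -(-4)*j = 4*j)
I(J) = 10 + 5*J² (I(J) = (J² + (4*J)*J) + 10 = (J² + 4*J²) + 10 = 5*J² + 10 = 10 + 5*J²)
t = 9 (t = 48 - 39 = 9)
(f(-8) + t)*I(9) = (0 + 9)*(10 + 5*9²) = 9*(10 + 5*81) = 9*(10 + 405) = 9*415 = 3735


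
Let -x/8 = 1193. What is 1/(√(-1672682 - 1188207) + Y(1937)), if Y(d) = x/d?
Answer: -18486728/10734057928377 - 3751969*I*√2860889/10734057928377 ≈ -1.7223e-6 - 0.00059122*I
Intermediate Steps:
x = -9544 (x = -8*1193 = -9544)
Y(d) = -9544/d
1/(√(-1672682 - 1188207) + Y(1937)) = 1/(√(-1672682 - 1188207) - 9544/1937) = 1/(√(-2860889) - 9544*1/1937) = 1/(I*√2860889 - 9544/1937) = 1/(-9544/1937 + I*√2860889)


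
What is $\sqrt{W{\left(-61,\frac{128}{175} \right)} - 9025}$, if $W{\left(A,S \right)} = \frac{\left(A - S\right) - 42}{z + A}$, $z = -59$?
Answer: $\frac{i \sqrt{4421826430}}{700} \approx 94.995 i$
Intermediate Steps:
$W{\left(A,S \right)} = \frac{-42 + A - S}{-59 + A}$ ($W{\left(A,S \right)} = \frac{\left(A - S\right) - 42}{-59 + A} = \frac{-42 + A - S}{-59 + A}$)
$\sqrt{W{\left(-61,\frac{128}{175} \right)} - 9025} = \sqrt{\frac{-42 - 61 - \frac{128}{175}}{-59 - 61} - 9025} = \sqrt{\frac{-42 - 61 - 128 \cdot \frac{1}{175}}{-120} - 9025} = \sqrt{- \frac{-42 - 61 - \frac{128}{175}}{120} - 9025} = \sqrt{\left(- \frac{1}{120}\right) \left(- \frac{18153}{175}\right) - 9025} = \sqrt{\frac{6051}{7000} - 9025} = \sqrt{- \frac{63168949}{7000}} = \frac{i \sqrt{4421826430}}{700}$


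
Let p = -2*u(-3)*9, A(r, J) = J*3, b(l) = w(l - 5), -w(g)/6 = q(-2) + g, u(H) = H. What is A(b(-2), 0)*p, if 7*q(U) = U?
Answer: 0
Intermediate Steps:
q(U) = U/7
w(g) = 12/7 - 6*g (w(g) = -6*((⅐)*(-2) + g) = -6*(-2/7 + g) = 12/7 - 6*g)
b(l) = 222/7 - 6*l (b(l) = 12/7 - 6*(l - 5) = 12/7 - 6*(-5 + l) = 12/7 + (30 - 6*l) = 222/7 - 6*l)
A(r, J) = 3*J
p = 54 (p = -2*(-3)*9 = 6*9 = 54)
A(b(-2), 0)*p = (3*0)*54 = 0*54 = 0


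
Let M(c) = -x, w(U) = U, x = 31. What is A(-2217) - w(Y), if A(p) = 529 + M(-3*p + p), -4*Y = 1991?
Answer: 3983/4 ≈ 995.75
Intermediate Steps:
Y = -1991/4 (Y = -¼*1991 = -1991/4 ≈ -497.75)
M(c) = -31 (M(c) = -1*31 = -31)
A(p) = 498 (A(p) = 529 - 31 = 498)
A(-2217) - w(Y) = 498 - 1*(-1991/4) = 498 + 1991/4 = 3983/4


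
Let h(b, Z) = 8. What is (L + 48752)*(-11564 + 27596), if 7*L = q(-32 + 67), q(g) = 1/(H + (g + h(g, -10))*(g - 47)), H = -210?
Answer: 662008475536/847 ≈ 7.8159e+8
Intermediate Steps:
q(g) = 1/(-210 + (-47 + g)*(8 + g)) (q(g) = 1/(-210 + (g + 8)*(g - 47)) = 1/(-210 + (8 + g)*(-47 + g)) = 1/(-210 + (-47 + g)*(8 + g)))
L = -1/5082 (L = 1/(7*(-586 + (-32 + 67)² - 39*(-32 + 67))) = 1/(7*(-586 + 35² - 39*35)) = 1/(7*(-586 + 1225 - 1365)) = (⅐)/(-726) = (⅐)*(-1/726) = -1/5082 ≈ -0.00019677)
(L + 48752)*(-11564 + 27596) = (-1/5082 + 48752)*(-11564 + 27596) = (247757663/5082)*16032 = 662008475536/847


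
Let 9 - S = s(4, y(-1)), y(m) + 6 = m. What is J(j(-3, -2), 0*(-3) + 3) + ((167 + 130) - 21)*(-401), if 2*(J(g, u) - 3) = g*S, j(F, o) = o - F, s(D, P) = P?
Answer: -110665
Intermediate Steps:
y(m) = -6 + m
S = 16 (S = 9 - (-6 - 1) = 9 - 1*(-7) = 9 + 7 = 16)
J(g, u) = 3 + 8*g (J(g, u) = 3 + (g*16)/2 = 3 + (16*g)/2 = 3 + 8*g)
J(j(-3, -2), 0*(-3) + 3) + ((167 + 130) - 21)*(-401) = (3 + 8*(-2 - 1*(-3))) + ((167 + 130) - 21)*(-401) = (3 + 8*(-2 + 3)) + (297 - 21)*(-401) = (3 + 8*1) + 276*(-401) = (3 + 8) - 110676 = 11 - 110676 = -110665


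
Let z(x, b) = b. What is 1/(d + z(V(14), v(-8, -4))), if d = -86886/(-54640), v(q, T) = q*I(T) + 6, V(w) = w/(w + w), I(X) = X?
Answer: 27320/1081603 ≈ 0.025259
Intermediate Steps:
V(w) = ½ (V(w) = w/((2*w)) = w*(1/(2*w)) = ½)
v(q, T) = 6 + T*q (v(q, T) = q*T + 6 = T*q + 6 = 6 + T*q)
d = 43443/27320 (d = -86886*(-1/54640) = 43443/27320 ≈ 1.5902)
1/(d + z(V(14), v(-8, -4))) = 1/(43443/27320 + (6 - 4*(-8))) = 1/(43443/27320 + (6 + 32)) = 1/(43443/27320 + 38) = 1/(1081603/27320) = 27320/1081603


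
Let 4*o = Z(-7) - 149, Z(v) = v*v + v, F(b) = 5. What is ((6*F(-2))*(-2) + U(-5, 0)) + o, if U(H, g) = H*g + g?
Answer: -347/4 ≈ -86.750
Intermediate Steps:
Z(v) = v + v² (Z(v) = v² + v = v + v²)
o = -107/4 (o = (-7*(1 - 7) - 149)/4 = (-7*(-6) - 149)/4 = (42 - 149)/4 = (¼)*(-107) = -107/4 ≈ -26.750)
U(H, g) = g + H*g
((6*F(-2))*(-2) + U(-5, 0)) + o = ((6*5)*(-2) + 0*(1 - 5)) - 107/4 = (30*(-2) + 0*(-4)) - 107/4 = (-60 + 0) - 107/4 = -60 - 107/4 = -347/4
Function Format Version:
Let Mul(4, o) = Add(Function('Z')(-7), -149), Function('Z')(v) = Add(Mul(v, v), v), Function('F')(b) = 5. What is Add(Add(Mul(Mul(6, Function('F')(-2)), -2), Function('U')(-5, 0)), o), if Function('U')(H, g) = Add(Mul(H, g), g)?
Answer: Rational(-347, 4) ≈ -86.750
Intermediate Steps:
Function('Z')(v) = Add(v, Pow(v, 2)) (Function('Z')(v) = Add(Pow(v, 2), v) = Add(v, Pow(v, 2)))
o = Rational(-107, 4) (o = Mul(Rational(1, 4), Add(Mul(-7, Add(1, -7)), -149)) = Mul(Rational(1, 4), Add(Mul(-7, -6), -149)) = Mul(Rational(1, 4), Add(42, -149)) = Mul(Rational(1, 4), -107) = Rational(-107, 4) ≈ -26.750)
Function('U')(H, g) = Add(g, Mul(H, g))
Add(Add(Mul(Mul(6, Function('F')(-2)), -2), Function('U')(-5, 0)), o) = Add(Add(Mul(Mul(6, 5), -2), Mul(0, Add(1, -5))), Rational(-107, 4)) = Add(Add(Mul(30, -2), Mul(0, -4)), Rational(-107, 4)) = Add(Add(-60, 0), Rational(-107, 4)) = Add(-60, Rational(-107, 4)) = Rational(-347, 4)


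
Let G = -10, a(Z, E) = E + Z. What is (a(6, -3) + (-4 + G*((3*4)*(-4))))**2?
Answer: 229441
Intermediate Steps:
(a(6, -3) + (-4 + G*((3*4)*(-4))))**2 = ((-3 + 6) + (-4 - 10*3*4*(-4)))**2 = (3 + (-4 - 120*(-4)))**2 = (3 + (-4 - 10*(-48)))**2 = (3 + (-4 + 480))**2 = (3 + 476)**2 = 479**2 = 229441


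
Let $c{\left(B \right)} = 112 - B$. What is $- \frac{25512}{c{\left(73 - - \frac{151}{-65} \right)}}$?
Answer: $- \frac{829140}{1343} \approx -617.38$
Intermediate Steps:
$- \frac{25512}{c{\left(73 - - \frac{151}{-65} \right)}} = - \frac{25512}{112 - \left(73 - - \frac{151}{-65}\right)} = - \frac{25512}{112 - \left(73 - \left(-151\right) \left(- \frac{1}{65}\right)\right)} = - \frac{25512}{112 - \left(73 - \frac{151}{65}\right)} = - \frac{25512}{112 - \frac{4594}{65}} = - \frac{25512}{\frac{2686}{65}} = \left(-25512\right) \frac{65}{2686} = - \frac{829140}{1343}$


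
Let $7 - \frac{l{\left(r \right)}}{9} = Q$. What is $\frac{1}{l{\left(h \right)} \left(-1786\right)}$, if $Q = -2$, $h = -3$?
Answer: $- \frac{1}{144666} \approx -6.9125 \cdot 10^{-6}$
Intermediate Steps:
$l{\left(r \right)} = 81$ ($l{\left(r \right)} = 63 - -18 = 63 + 18 = 81$)
$\frac{1}{l{\left(h \right)} \left(-1786\right)} = \frac{1}{81 \left(-1786\right)} = \frac{1}{-144666} = - \frac{1}{144666}$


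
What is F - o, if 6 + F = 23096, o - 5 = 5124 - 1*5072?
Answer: 23033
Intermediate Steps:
o = 57 (o = 5 + (5124 - 1*5072) = 5 + (5124 - 5072) = 5 + 52 = 57)
F = 23090 (F = -6 + 23096 = 23090)
F - o = 23090 - 1*57 = 23090 - 57 = 23033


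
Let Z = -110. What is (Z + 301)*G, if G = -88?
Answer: -16808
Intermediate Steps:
(Z + 301)*G = (-110 + 301)*(-88) = 191*(-88) = -16808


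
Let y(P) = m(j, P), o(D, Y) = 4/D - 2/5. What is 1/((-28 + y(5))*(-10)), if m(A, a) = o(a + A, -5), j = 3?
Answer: 1/279 ≈ 0.0035842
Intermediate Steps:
o(D, Y) = -⅖ + 4/D (o(D, Y) = 4/D - 2*⅕ = 4/D - ⅖ = -⅖ + 4/D)
m(A, a) = -⅖ + 4/(A + a) (m(A, a) = -⅖ + 4/(a + A) = -⅖ + 4/(A + a))
y(P) = -⅖ + 4/(3 + P)
1/((-28 + y(5))*(-10)) = 1/((-28 + 2*(7 - 1*5)/(5*(3 + 5)))*(-10)) = 1/((-28 + (⅖)*(7 - 5)/8)*(-10)) = 1/((-28 + (⅖)*(⅛)*2)*(-10)) = 1/((-28 + ⅒)*(-10)) = 1/(-279/10*(-10)) = 1/279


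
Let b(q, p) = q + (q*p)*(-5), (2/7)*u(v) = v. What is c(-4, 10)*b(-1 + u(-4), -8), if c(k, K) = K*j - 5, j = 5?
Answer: -27675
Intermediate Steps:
u(v) = 7*v/2
c(k, K) = -5 + 5*K (c(k, K) = K*5 - 5 = 5*K - 5 = -5 + 5*K)
b(q, p) = q - 5*p*q (b(q, p) = q + (p*q)*(-5) = q - 5*p*q)
c(-4, 10)*b(-1 + u(-4), -8) = (-5 + 5*10)*((-1 + (7/2)*(-4))*(1 - 5*(-8))) = (-5 + 50)*((-1 - 14)*(1 + 40)) = 45*(-15*41) = 45*(-615) = -27675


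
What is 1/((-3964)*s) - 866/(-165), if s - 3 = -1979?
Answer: 6783260389/1292422560 ≈ 5.2485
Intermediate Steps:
s = -1976 (s = 3 - 1979 = -1976)
1/((-3964)*s) - 866/(-165) = 1/(-3964*(-1976)) - 866/(-165) = -1/3964*(-1/1976) - 866*(-1/165) = 1/7832864 + 866/165 = 6783260389/1292422560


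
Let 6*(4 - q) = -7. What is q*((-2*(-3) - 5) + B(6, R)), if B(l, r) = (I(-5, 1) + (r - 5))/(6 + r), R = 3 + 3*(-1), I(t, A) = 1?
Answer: 31/18 ≈ 1.7222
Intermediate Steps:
q = 31/6 (q = 4 - ⅙*(-7) = 4 + 7/6 = 31/6 ≈ 5.1667)
R = 0 (R = 3 - 3 = 0)
B(l, r) = (-4 + r)/(6 + r) (B(l, r) = (1 + (r - 5))/(6 + r) = (1 + (-5 + r))/(6 + r) = (-4 + r)/(6 + r))
q*((-2*(-3) - 5) + B(6, R)) = 31*((-2*(-3) - 5) + (-4 + 0)/(6 + 0))/6 = 31*((6 - 5) - 4/6)/6 = 31*(1 + (⅙)*(-4))/6 = 31*(1 - ⅔)/6 = (31/6)*(⅓) = 31/18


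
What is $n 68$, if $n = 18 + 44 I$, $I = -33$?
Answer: $-97512$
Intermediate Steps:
$n = -1434$ ($n = 18 + 44 \left(-33\right) = 18 - 1452 = -1434$)
$n 68 = \left(-1434\right) 68 = -97512$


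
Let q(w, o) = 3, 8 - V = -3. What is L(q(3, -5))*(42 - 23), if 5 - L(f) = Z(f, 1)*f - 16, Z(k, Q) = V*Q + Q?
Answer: -285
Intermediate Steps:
V = 11 (V = 8 - 1*(-3) = 8 + 3 = 11)
Z(k, Q) = 12*Q (Z(k, Q) = 11*Q + Q = 12*Q)
L(f) = 21 - 12*f (L(f) = 5 - ((12*1)*f - 16) = 5 - (12*f - 16) = 5 - (-16 + 12*f) = 5 + (16 - 12*f) = 21 - 12*f)
L(q(3, -5))*(42 - 23) = (21 - 12*3)*(42 - 23) = (21 - 36)*19 = -15*19 = -285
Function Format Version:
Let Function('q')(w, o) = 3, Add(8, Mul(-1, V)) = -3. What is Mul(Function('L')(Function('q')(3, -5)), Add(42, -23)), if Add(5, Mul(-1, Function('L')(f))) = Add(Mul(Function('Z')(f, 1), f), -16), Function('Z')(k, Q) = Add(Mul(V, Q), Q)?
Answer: -285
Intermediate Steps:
V = 11 (V = Add(8, Mul(-1, -3)) = Add(8, 3) = 11)
Function('Z')(k, Q) = Mul(12, Q) (Function('Z')(k, Q) = Add(Mul(11, Q), Q) = Mul(12, Q))
Function('L')(f) = Add(21, Mul(-12, f)) (Function('L')(f) = Add(5, Mul(-1, Add(Mul(Mul(12, 1), f), -16))) = Add(5, Mul(-1, Add(Mul(12, f), -16))) = Add(5, Mul(-1, Add(-16, Mul(12, f)))) = Add(5, Add(16, Mul(-12, f))) = Add(21, Mul(-12, f)))
Mul(Function('L')(Function('q')(3, -5)), Add(42, -23)) = Mul(Add(21, Mul(-12, 3)), Add(42, -23)) = Mul(Add(21, -36), 19) = Mul(-15, 19) = -285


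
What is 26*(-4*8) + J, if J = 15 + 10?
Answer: -807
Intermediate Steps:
J = 25
26*(-4*8) + J = 26*(-4*8) + 25 = 26*(-32) + 25 = -832 + 25 = -807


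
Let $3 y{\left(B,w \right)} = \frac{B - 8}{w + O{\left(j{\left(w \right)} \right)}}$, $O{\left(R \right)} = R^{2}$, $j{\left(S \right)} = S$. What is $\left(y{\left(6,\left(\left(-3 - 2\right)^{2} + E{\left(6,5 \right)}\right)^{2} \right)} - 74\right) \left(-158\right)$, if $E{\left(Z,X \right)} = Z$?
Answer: $\frac{16213565474}{1386723} \approx 11692.0$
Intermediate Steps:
$y{\left(B,w \right)} = \frac{-8 + B}{3 \left(w + w^{2}\right)}$ ($y{\left(B,w \right)} = \frac{\left(B - 8\right) \frac{1}{w + w^{2}}}{3} = \frac{\left(-8 + B\right) \frac{1}{w + w^{2}}}{3} = \frac{\frac{1}{w + w^{2}} \left(-8 + B\right)}{3} = \frac{-8 + B}{3 \left(w + w^{2}\right)}$)
$\left(y{\left(6,\left(\left(-3 - 2\right)^{2} + E{\left(6,5 \right)}\right)^{2} \right)} - 74\right) \left(-158\right) = \left(\frac{-8 + 6}{3 \left(\left(-3 - 2\right)^{2} + 6\right)^{2} \left(1 + \left(\left(-3 - 2\right)^{2} + 6\right)^{2}\right)} - 74\right) \left(-158\right) = \left(\frac{1}{3} \frac{1}{\left(\left(-5\right)^{2} + 6\right)^{2}} \frac{1}{1 + \left(\left(-5\right)^{2} + 6\right)^{2}} \left(-2\right) - 74\right) \left(-158\right) = \left(\frac{1}{3} \frac{1}{\left(25 + 6\right)^{2}} \frac{1}{1 + \left(25 + 6\right)^{2}} \left(-2\right) - 74\right) \left(-158\right) = \left(\frac{1}{3} \frac{1}{31^{2}} \frac{1}{1 + 31^{2}} \left(-2\right) - 74\right) \left(-158\right) = \left(\frac{1}{3} \cdot \frac{1}{961} \frac{1}{1 + 961} \left(-2\right) - 74\right) \left(-158\right) = \left(\frac{1}{3} \cdot \frac{1}{961} \cdot \frac{1}{962} \left(-2\right) - 74\right) \left(-158\right) = \left(- \frac{1}{1386723} - 74\right) \left(-158\right) = \left(- \frac{102617503}{1386723}\right) \left(-158\right) = \frac{16213565474}{1386723}$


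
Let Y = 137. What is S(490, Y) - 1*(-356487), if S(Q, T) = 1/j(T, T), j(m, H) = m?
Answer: 48838720/137 ≈ 3.5649e+5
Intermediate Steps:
S(Q, T) = 1/T
S(490, Y) - 1*(-356487) = 1/137 - 1*(-356487) = 1/137 + 356487 = 48838720/137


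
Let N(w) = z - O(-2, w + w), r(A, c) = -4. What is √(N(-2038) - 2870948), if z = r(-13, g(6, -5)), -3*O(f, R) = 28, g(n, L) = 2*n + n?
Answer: 14*I*√131829/3 ≈ 1694.4*I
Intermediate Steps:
g(n, L) = 3*n
O(f, R) = -28/3 (O(f, R) = -⅓*28 = -28/3)
z = -4
N(w) = 16/3 (N(w) = -4 - 1*(-28/3) = -4 + 28/3 = 16/3)
√(N(-2038) - 2870948) = √(16/3 - 2870948) = √(-8612828/3) = 14*I*√131829/3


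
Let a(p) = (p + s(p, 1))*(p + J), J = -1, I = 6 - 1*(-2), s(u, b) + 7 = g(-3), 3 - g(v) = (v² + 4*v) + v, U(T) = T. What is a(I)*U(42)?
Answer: 2940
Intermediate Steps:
g(v) = 3 - v² - 5*v (g(v) = 3 - ((v² + 4*v) + v) = 3 - (v² + 5*v) = 3 + (-v² - 5*v) = 3 - v² - 5*v)
s(u, b) = 2 (s(u, b) = -7 + (3 - 1*(-3)² - 5*(-3)) = -7 + (3 - 1*9 + 15) = -7 + (3 - 9 + 15) = -7 + 9 = 2)
I = 8 (I = 6 + 2 = 8)
a(p) = (-1 + p)*(2 + p) (a(p) = (p + 2)*(p - 1) = (2 + p)*(-1 + p) = (-1 + p)*(2 + p))
a(I)*U(42) = (-2 + 8 + 8²)*42 = (-2 + 8 + 64)*42 = 70*42 = 2940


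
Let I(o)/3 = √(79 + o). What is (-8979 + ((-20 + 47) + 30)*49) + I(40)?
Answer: -6186 + 3*√119 ≈ -6153.3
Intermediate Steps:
I(o) = 3*√(79 + o)
(-8979 + ((-20 + 47) + 30)*49) + I(40) = (-8979 + ((-20 + 47) + 30)*49) + 3*√(79 + 40) = (-8979 + (27 + 30)*49) + 3*√119 = (-8979 + 57*49) + 3*√119 = (-8979 + 2793) + 3*√119 = -6186 + 3*√119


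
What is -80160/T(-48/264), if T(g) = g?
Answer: 440880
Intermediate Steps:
-80160/T(-48/264) = -80160/((-48/264)) = -80160/((-48*1/264)) = -80160/(-2/11) = -80160*(-11/2) = 440880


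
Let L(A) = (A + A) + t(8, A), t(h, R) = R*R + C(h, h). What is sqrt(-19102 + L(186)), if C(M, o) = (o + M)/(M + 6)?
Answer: sqrt(777490)/7 ≈ 125.96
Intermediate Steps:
C(M, o) = (M + o)/(6 + M)
t(h, R) = R**2 + 2*h/(6 + h) (t(h, R) = R*R + (h + h)/(6 + h) = R**2 + (2*h)/(6 + h) = R**2 + 2*h/(6 + h))
L(A) = 8/7 + A**2 + 2*A (L(A) = (A + A) + (2*8 + A**2*(6 + 8))/(6 + 8) = 2*A + (16 + A**2*14)/14 = 2*A + (16 + 14*A**2)/14 = 2*A + (8/7 + A**2) = 8/7 + A**2 + 2*A)
sqrt(-19102 + L(186)) = sqrt(-19102 + (8/7 + 186**2 + 2*186)) = sqrt(-19102 + (8/7 + 34596 + 372)) = sqrt(-19102 + 244784/7) = sqrt(111070/7) = sqrt(777490)/7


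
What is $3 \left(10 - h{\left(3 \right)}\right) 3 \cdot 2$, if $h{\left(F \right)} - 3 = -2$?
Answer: $162$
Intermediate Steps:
$h{\left(F \right)} = 1$ ($h{\left(F \right)} = 3 - 2 = 1$)
$3 \left(10 - h{\left(3 \right)}\right) 3 \cdot 2 = 3 \left(10 - 1\right) 3 \cdot 2 = 3 \left(10 - 1\right) 6 = 3 \cdot 9 \cdot 6 = 27 \cdot 6 = 162$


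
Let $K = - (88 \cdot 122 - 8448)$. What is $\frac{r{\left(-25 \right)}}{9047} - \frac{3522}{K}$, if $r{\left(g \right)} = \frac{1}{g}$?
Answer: $\frac{398293031}{258744200} \approx 1.5393$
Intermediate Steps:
$K = -2288$ ($K = - (10736 - 8448) = \left(-1\right) 2288 = -2288$)
$\frac{r{\left(-25 \right)}}{9047} - \frac{3522}{K} = \frac{1}{\left(-25\right) 9047} - \frac{3522}{-2288} = \left(- \frac{1}{25}\right) \frac{1}{9047} - - \frac{1761}{1144} = - \frac{1}{226175} + \frac{1761}{1144} = \frac{398293031}{258744200}$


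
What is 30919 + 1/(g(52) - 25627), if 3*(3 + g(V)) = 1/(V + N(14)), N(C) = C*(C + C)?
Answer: 1055548655789/34139159 ≈ 30919.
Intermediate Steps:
N(C) = 2*C² (N(C) = C*(2*C) = 2*C²)
g(V) = -3 + 1/(3*(392 + V)) (g(V) = -3 + 1/(3*(V + 2*14²)) = -3 + 1/(3*(V + 2*196)) = -3 + 1/(3*(V + 392)) = -3 + 1/(3*(392 + V)))
30919 + 1/(g(52) - 25627) = 30919 + 1/((-3527 - 9*52)/(3*(392 + 52)) - 25627) = 30919 + 1/((⅓)*(-3527 - 468)/444 - 25627) = 30919 + 1/((⅓)*(1/444)*(-3995) - 25627) = 30919 + 1/(-3995/1332 - 25627) = 30919 + 1/(-34139159/1332) = 30919 - 1332/34139159 = 1055548655789/34139159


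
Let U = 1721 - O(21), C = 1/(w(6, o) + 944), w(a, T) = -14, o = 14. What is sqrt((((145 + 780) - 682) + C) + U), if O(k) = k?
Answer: sqrt(1680501630)/930 ≈ 44.079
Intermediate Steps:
C = 1/930 (C = 1/(-14 + 944) = 1/930 ≈ 0.0010753)
U = 1700 (U = 1721 - 1*21 = 1721 - 21 = 1700)
sqrt((((145 + 780) - 682) + C) + U) = sqrt((((145 + 780) - 682) + 1/930) + 1700) = sqrt(((925 - 682) + 1/930) + 1700) = sqrt((243 + 1/930) + 1700) = sqrt(225991/930 + 1700) = sqrt(1806991/930) = sqrt(1680501630)/930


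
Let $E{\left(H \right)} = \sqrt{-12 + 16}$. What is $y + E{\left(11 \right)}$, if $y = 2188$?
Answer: $2190$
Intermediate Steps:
$E{\left(H \right)} = 2$ ($E{\left(H \right)} = \sqrt{4} = 2$)
$y + E{\left(11 \right)} = 2188 + 2 = 2190$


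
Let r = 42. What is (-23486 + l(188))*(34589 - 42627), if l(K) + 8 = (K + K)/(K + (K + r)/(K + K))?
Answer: 6695678580204/35459 ≈ 1.8883e+8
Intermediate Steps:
l(K) = -8 + 2*K/(K + (42 + K)/(2*K)) (l(K) = -8 + (K + K)/(K + (K + 42)/(K + K)) = -8 + (2*K)/(K + (42 + K)/((2*K))) = -8 + (2*K)/(K + (42 + K)*(1/(2*K))) = -8 + (2*K)/(K + (42 + K)/(2*K)) = -8 + 2*K/(K + (42 + K)/(2*K)))
(-23486 + l(188))*(34589 - 42627) = (-23486 + 4*(-84 - 3*188² - 2*188)/(42 + 188 + 2*188²))*(34589 - 42627) = (-23486 + 4*(-84 - 3*35344 - 376)/(42 + 188 + 2*35344))*(-8038) = (-23486 + 4*(-84 - 106032 - 376)/(42 + 188 + 70688))*(-8038) = (-23486 + 4*(-106492)/70918)*(-8038) = (-23486 + 4*(1/70918)*(-106492))*(-8038) = (-23486 - 212984/35459)*(-8038) = -833003058/35459*(-8038) = 6695678580204/35459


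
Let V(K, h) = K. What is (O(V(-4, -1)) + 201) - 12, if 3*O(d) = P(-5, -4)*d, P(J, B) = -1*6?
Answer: 197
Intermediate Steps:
P(J, B) = -6
O(d) = -2*d (O(d) = (-6*d)/3 = -2*d)
(O(V(-4, -1)) + 201) - 12 = (-2*(-4) + 201) - 12 = (8 + 201) - 12 = 209 - 12 = 197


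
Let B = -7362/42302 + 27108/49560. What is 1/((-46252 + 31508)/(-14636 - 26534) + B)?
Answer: 71926978942/52583216963 ≈ 1.3679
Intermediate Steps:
B = 32577579/87353630 (B = -7362*1/42302 + 27108*(1/49560) = -3681/21151 + 2259/4130 = 32577579/87353630 ≈ 0.37294)
1/((-46252 + 31508)/(-14636 - 26534) + B) = 1/((-46252 + 31508)/(-14636 - 26534) + 32577579/87353630) = 1/(-14744/(-41170) + 32577579/87353630) = 1/(-14744*(-1/41170) + 32577579/87353630) = 1/(7372/20585 + 32577579/87353630) = 1/(52583216963/71926978942) = 71926978942/52583216963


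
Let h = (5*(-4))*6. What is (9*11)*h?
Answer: -11880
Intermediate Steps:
h = -120 (h = -20*6 = -120)
(9*11)*h = (9*11)*(-120) = 99*(-120) = -11880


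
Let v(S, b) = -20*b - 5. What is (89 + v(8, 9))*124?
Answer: -11904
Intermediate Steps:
v(S, b) = -5 - 20*b (v(S, b) = -20*b - 5 = -5 - 20*b)
(89 + v(8, 9))*124 = (89 + (-5 - 20*9))*124 = (89 + (-5 - 180))*124 = (89 - 185)*124 = -96*124 = -11904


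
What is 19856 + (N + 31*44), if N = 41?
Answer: 21261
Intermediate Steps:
19856 + (N + 31*44) = 19856 + (41 + 31*44) = 19856 + (41 + 1364) = 19856 + 1405 = 21261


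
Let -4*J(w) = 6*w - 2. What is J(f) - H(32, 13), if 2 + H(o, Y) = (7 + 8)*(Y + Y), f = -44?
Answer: -643/2 ≈ -321.50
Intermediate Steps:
H(o, Y) = -2 + 30*Y (H(o, Y) = -2 + (7 + 8)*(Y + Y) = -2 + 15*(2*Y) = -2 + 30*Y)
J(w) = 1/2 - 3*w/2 (J(w) = -(6*w - 2)/4 = -(-2 + 6*w)/4 = 1/2 - 3*w/2)
J(f) - H(32, 13) = (1/2 - 3/2*(-44)) - (-2 + 30*13) = (1/2 + 66) - (-2 + 390) = 133/2 - 1*388 = 133/2 - 388 = -643/2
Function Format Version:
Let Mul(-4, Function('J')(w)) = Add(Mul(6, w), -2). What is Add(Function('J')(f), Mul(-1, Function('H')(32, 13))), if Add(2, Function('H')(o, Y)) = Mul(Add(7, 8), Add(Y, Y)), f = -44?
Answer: Rational(-643, 2) ≈ -321.50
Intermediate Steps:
Function('H')(o, Y) = Add(-2, Mul(30, Y)) (Function('H')(o, Y) = Add(-2, Mul(Add(7, 8), Add(Y, Y))) = Add(-2, Mul(15, Mul(2, Y))) = Add(-2, Mul(30, Y)))
Function('J')(w) = Add(Rational(1, 2), Mul(Rational(-3, 2), w)) (Function('J')(w) = Mul(Rational(-1, 4), Add(Mul(6, w), -2)) = Mul(Rational(-1, 4), Add(-2, Mul(6, w))) = Add(Rational(1, 2), Mul(Rational(-3, 2), w)))
Add(Function('J')(f), Mul(-1, Function('H')(32, 13))) = Add(Add(Rational(1, 2), Mul(Rational(-3, 2), -44)), Mul(-1, Add(-2, Mul(30, 13)))) = Add(Add(Rational(1, 2), 66), Mul(-1, Add(-2, 390))) = Add(Rational(133, 2), Mul(-1, 388)) = Add(Rational(133, 2), -388) = Rational(-643, 2)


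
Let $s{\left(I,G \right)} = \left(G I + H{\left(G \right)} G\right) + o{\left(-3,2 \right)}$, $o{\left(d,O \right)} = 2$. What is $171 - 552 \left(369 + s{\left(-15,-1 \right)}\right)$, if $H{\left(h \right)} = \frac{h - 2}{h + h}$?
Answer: $-212073$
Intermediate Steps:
$H{\left(h \right)} = \frac{-2 + h}{2 h}$
$s{\left(I,G \right)} = 1 + \frac{G}{2} + G I$ ($s{\left(I,G \right)} = \left(G I + \frac{-2 + G}{2 G} G\right) + 2 = \left(G I + \left(-1 + \frac{G}{2}\right)\right) + 2 = \left(-1 + \frac{G}{2} + G I\right) + 2 = 1 + \frac{G}{2} + G I$)
$171 - 552 \left(369 + s{\left(-15,-1 \right)}\right) = 171 - 552 \left(369 + \left(1 + \frac{1}{2} \left(-1\right) - -15\right)\right) = 171 - 552 \left(369 + \left(1 - \frac{1}{2} + 15\right)\right) = 171 - 552 \left(369 + \frac{31}{2}\right) = 171 - 212244 = -212073$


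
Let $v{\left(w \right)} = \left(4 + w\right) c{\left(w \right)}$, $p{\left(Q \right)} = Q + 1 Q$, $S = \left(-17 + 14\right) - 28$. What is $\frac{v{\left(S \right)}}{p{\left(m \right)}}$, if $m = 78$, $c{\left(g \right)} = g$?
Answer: $\frac{279}{52} \approx 5.3654$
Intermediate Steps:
$S = -31$ ($S = -3 - 28 = -31$)
$p{\left(Q \right)} = 2 Q$ ($p{\left(Q \right)} = Q + Q = 2 Q$)
$v{\left(w \right)} = w \left(4 + w\right)$ ($v{\left(w \right)} = \left(4 + w\right) w = w \left(4 + w\right)$)
$\frac{v{\left(S \right)}}{p{\left(m \right)}} = \frac{\left(-31\right) \left(4 - 31\right)}{2 \cdot 78} = \frac{\left(-31\right) \left(-27\right)}{156} = 837 \cdot \frac{1}{156} = \frac{279}{52}$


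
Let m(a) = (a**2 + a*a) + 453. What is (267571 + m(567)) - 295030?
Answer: 615972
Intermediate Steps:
m(a) = 453 + 2*a**2 (m(a) = (a**2 + a**2) + 453 = 2*a**2 + 453 = 453 + 2*a**2)
(267571 + m(567)) - 295030 = (267571 + (453 + 2*567**2)) - 295030 = (267571 + (453 + 2*321489)) - 295030 = (267571 + (453 + 642978)) - 295030 = (267571 + 643431) - 295030 = 911002 - 295030 = 615972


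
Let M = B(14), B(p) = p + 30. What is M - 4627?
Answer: -4583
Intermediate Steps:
B(p) = 30 + p
M = 44 (M = 30 + 14 = 44)
M - 4627 = 44 - 4627 = -4583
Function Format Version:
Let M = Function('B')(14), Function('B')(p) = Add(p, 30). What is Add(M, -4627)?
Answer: -4583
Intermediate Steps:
Function('B')(p) = Add(30, p)
M = 44 (M = Add(30, 14) = 44)
Add(M, -4627) = Add(44, -4627) = -4583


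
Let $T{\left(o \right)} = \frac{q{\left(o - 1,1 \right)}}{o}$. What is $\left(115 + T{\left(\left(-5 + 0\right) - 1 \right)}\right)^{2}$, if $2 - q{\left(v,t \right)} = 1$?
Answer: $\frac{474721}{36} \approx 13187.0$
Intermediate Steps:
$q{\left(v,t \right)} = 1$ ($q{\left(v,t \right)} = 2 - 1 = 1$)
$T{\left(o \right)} = \frac{1}{o}$ ($T{\left(o \right)} = 1 \frac{1}{o} = \frac{1}{o}$)
$\left(115 + T{\left(\left(-5 + 0\right) - 1 \right)}\right)^{2} = \left(115 + \frac{1}{\left(-5 + 0\right) - 1}\right)^{2} = \left(115 + \frac{1}{-5 - 1}\right)^{2} = \left(115 + \frac{1}{-6}\right)^{2} = \left(115 - \frac{1}{6}\right)^{2} = \left(\frac{689}{6}\right)^{2} = \frac{474721}{36}$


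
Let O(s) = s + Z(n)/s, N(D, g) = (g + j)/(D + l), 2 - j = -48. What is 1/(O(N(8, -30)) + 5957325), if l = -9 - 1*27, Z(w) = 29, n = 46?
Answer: 35/208504929 ≈ 1.6786e-7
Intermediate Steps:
l = -36 (l = -9 - 27 = -36)
j = 50 (j = 2 - 1*(-48) = 2 + 48 = 50)
N(D, g) = (50 + g)/(-36 + D) (N(D, g) = (g + 50)/(D - 36) = (50 + g)/(-36 + D))
O(s) = s + 29/s
1/(O(N(8, -30)) + 5957325) = 1/(((50 - 30)/(-36 + 8) + 29/(((50 - 30)/(-36 + 8)))) + 5957325) = 1/((20/(-28) + 29/((20/(-28)))) + 5957325) = 1/((-1/28*20 + 29/((-1/28*20))) + 5957325) = 1/((-5/7 + 29/(-5/7)) + 5957325) = 1/((-5/7 + 29*(-7/5)) + 5957325) = 1/((-5/7 - 203/5) + 5957325) = 1/(-1446/35 + 5957325) = 1/(208504929/35) = 35/208504929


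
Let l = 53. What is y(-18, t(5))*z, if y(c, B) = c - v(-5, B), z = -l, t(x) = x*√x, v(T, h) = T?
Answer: 689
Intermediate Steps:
t(x) = x^(3/2)
z = -53 (z = -1*53 = -53)
y(c, B) = 5 + c (y(c, B) = c - 1*(-5) = c + 5 = 5 + c)
y(-18, t(5))*z = (5 - 18)*(-53) = -13*(-53) = 689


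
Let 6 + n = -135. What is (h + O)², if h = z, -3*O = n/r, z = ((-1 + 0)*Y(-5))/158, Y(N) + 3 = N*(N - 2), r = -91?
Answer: 26718561/51681721 ≈ 0.51698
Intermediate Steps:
n = -141 (n = -6 - 135 = -141)
Y(N) = -3 + N*(-2 + N) (Y(N) = -3 + N*(N - 2) = -3 + N*(-2 + N))
z = -16/79 (z = ((-1 + 0)*(-3 + (-5)² - 2*(-5)))/158 = -(-3 + 25 + 10)*(1/158) = -1*32*(1/158) = -32*1/158 = -16/79 ≈ -0.20253)
O = -47/91 (O = -(-47)/(-91) = -(-47)*(-1)/91 = -⅓*141/91 = -47/91 ≈ -0.51648)
h = -16/79 ≈ -0.20253
(h + O)² = (-16/79 - 47/91)² = (-5169/7189)² = 26718561/51681721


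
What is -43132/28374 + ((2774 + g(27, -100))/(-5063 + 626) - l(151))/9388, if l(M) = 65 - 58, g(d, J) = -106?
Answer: -10331041835/6792565356 ≈ -1.5209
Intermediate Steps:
l(M) = 7
-43132/28374 + ((2774 + g(27, -100))/(-5063 + 626) - l(151))/9388 = -43132/28374 + ((2774 - 106)/(-5063 + 626) - 1*7)/9388 = -43132*1/28374 + (2668/(-4437) - 7)*(1/9388) = -21566/14187 + (2668*(-1/4437) - 7)*(1/9388) = -21566/14187 + (-92/153 - 7)*(1/9388) = -21566/14187 - 1163/153*1/9388 = -21566/14187 - 1163/1436364 = -10331041835/6792565356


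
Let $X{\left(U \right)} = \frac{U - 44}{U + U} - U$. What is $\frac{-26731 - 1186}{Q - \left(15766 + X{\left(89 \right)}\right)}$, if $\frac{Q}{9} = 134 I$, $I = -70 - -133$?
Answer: $- \frac{4969226}{10733533} \approx -0.46296$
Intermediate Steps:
$I = 63$ ($I = -70 + 133 = 63$)
$X{\left(U \right)} = - U + \frac{-44 + U}{2 U}$ ($X{\left(U \right)} = \frac{-44 + U}{2 U} - U = - U + \frac{-44 + U}{2 U}$)
$Q = 75978$ ($Q = 9 \cdot 134 \cdot 63 = 9 \cdot 8442 = 75978$)
$\frac{-26731 - 1186}{Q - \left(15766 + X{\left(89 \right)}\right)} = \frac{-26731 - 1186}{75978 - \left(\frac{31533}{2} - 89 - \frac{22}{89}\right)} = - \frac{27917}{75978 - \left(\frac{31355}{2} - \frac{22}{89}\right)} = - \frac{27917}{75978 - \frac{2790551}{178}} = - \frac{27917}{\frac{10733533}{178}} = \left(-27917\right) \frac{178}{10733533} = - \frac{4969226}{10733533}$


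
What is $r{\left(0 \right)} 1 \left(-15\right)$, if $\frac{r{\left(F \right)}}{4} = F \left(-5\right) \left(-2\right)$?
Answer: $0$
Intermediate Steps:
$r{\left(F \right)} = 40 F$ ($r{\left(F \right)} = 4 F \left(-5\right) \left(-2\right) = 4 - 5 F \left(-2\right) = 4 \cdot 10 F = 40 F$)
$r{\left(0 \right)} 1 \left(-15\right) = 40 \cdot 0 \cdot 1 \left(-15\right) = 0 \cdot 1 \left(-15\right) = 0 \left(-15\right) = 0$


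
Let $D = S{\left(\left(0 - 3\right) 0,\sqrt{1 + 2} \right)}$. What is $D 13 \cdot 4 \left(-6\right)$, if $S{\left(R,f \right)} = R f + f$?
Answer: $- 312 \sqrt{3} \approx -540.4$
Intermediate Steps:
$S{\left(R,f \right)} = f + R f$
$D = \sqrt{3}$ ($D = \sqrt{1 + 2} \left(1 + \left(0 - 3\right) 0\right) = \sqrt{3} \left(1 - 0\right) = \sqrt{3} \left(1 + 0\right) = \sqrt{3} \cdot 1 = \sqrt{3} \approx 1.732$)
$D 13 \cdot 4 \left(-6\right) = \sqrt{3} \cdot 13 \cdot 4 \left(-6\right) = \sqrt{3} \cdot 52 \left(-6\right) = \sqrt{3} \left(-312\right) = - 312 \sqrt{3}$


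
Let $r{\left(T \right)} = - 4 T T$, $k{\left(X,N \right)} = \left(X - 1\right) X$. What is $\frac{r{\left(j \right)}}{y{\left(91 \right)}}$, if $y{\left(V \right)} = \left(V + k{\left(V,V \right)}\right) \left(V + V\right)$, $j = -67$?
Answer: $- \frac{8978}{753571} \approx -0.011914$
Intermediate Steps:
$k{\left(X,N \right)} = X \left(-1 + X\right)$ ($k{\left(X,N \right)} = \left(-1 + X\right) X = X \left(-1 + X\right)$)
$y{\left(V \right)} = 2 V \left(V + V \left(-1 + V\right)\right)$ ($y{\left(V \right)} = \left(V + V \left(-1 + V\right)\right) \left(V + V\right) = \left(V + V \left(-1 + V\right)\right) 2 V = 2 V \left(V + V \left(-1 + V\right)\right)$)
$r{\left(T \right)} = - 4 T^{2}$
$\frac{r{\left(j \right)}}{y{\left(91 \right)}} = \frac{\left(-4\right) \left(-67\right)^{2}}{2 \cdot 91^{3}} = \frac{\left(-4\right) 4489}{2 \cdot 753571} = - \frac{17956}{1507142} = \left(-17956\right) \frac{1}{1507142} = - \frac{8978}{753571}$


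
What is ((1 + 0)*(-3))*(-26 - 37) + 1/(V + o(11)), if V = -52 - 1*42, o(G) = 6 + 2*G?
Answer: 12473/66 ≈ 188.98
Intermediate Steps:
V = -94 (V = -52 - 42 = -94)
((1 + 0)*(-3))*(-26 - 37) + 1/(V + o(11)) = ((1 + 0)*(-3))*(-26 - 37) + 1/(-94 + (6 + 2*11)) = (1*(-3))*(-63) + 1/(-94 + (6 + 22)) = -3*(-63) + 1/(-94 + 28) = 189 + 1/(-66) = 189 - 1/66 = 12473/66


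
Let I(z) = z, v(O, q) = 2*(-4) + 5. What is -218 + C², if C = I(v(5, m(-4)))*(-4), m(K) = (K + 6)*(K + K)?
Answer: -74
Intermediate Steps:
m(K) = 2*K*(6 + K) (m(K) = (6 + K)*(2*K) = 2*K*(6 + K))
v(O, q) = -3 (v(O, q) = -8 + 5 = -3)
C = 12 (C = -3*(-4) = 12)
-218 + C² = -218 + 12² = -218 + 144 = -74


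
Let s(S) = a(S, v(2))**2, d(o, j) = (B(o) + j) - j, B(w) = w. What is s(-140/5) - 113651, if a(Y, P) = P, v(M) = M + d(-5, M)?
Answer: -113642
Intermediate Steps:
d(o, j) = o (d(o, j) = (o + j) - j = (j + o) - j = o)
v(M) = -5 + M (v(M) = M - 5 = -5 + M)
s(S) = 9 (s(S) = (-5 + 2)**2 = (-3)**2 = 9)
s(-140/5) - 113651 = 9 - 113651 = -113642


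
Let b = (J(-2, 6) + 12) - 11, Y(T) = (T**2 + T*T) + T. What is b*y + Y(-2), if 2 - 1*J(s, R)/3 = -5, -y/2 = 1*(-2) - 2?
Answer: 182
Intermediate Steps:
y = 8 (y = -2*(1*(-2) - 2) = -2*(-2 - 2) = -2*(-4) = 8)
J(s, R) = 21 (J(s, R) = 6 - 3*(-5) = 6 + 15 = 21)
Y(T) = T + 2*T**2 (Y(T) = (T**2 + T**2) + T = 2*T**2 + T = T + 2*T**2)
b = 22 (b = (21 + 12) - 11 = 33 - 11 = 22)
b*y + Y(-2) = 22*8 - 2*(1 + 2*(-2)) = 176 - 2*(1 - 4) = 176 - 2*(-3) = 176 + 6 = 182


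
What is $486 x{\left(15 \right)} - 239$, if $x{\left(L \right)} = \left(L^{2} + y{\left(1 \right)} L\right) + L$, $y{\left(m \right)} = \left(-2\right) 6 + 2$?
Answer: $43501$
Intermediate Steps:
$y{\left(m \right)} = -10$ ($y{\left(m \right)} = -12 + 2 = -10$)
$x{\left(L \right)} = L^{2} - 9 L$ ($x{\left(L \right)} = \left(L^{2} - 10 L\right) + L = L^{2} - 9 L$)
$486 x{\left(15 \right)} - 239 = 486 \cdot 15 \left(-9 + 15\right) - 239 = 486 \cdot 15 \cdot 6 - 239 = 486 \cdot 90 - 239 = 43740 - 239 = 43501$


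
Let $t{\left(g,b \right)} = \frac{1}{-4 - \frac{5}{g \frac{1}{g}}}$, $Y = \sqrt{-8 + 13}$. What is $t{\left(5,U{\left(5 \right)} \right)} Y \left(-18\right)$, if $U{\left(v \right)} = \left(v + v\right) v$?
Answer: $2 \sqrt{5} \approx 4.4721$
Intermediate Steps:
$Y = \sqrt{5} \approx 2.2361$
$U{\left(v \right)} = 2 v^{2}$ ($U{\left(v \right)} = 2 v v = 2 v^{2}$)
$t{\left(g,b \right)} = - \frac{1}{9}$ ($t{\left(g,b \right)} = \frac{1}{-4 - \frac{5}{1}} = \frac{1}{-4 - 5} = \frac{1}{-9} = - \frac{1}{9}$)
$t{\left(5,U{\left(5 \right)} \right)} Y \left(-18\right) = - \frac{\sqrt{5}}{9} \left(-18\right) = 2 \sqrt{5}$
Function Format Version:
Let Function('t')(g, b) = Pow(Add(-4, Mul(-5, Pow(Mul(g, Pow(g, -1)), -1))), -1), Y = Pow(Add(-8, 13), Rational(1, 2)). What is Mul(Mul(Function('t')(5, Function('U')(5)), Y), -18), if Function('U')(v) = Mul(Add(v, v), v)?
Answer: Mul(2, Pow(5, Rational(1, 2))) ≈ 4.4721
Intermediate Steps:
Y = Pow(5, Rational(1, 2)) ≈ 2.2361
Function('U')(v) = Mul(2, Pow(v, 2)) (Function('U')(v) = Mul(Mul(2, v), v) = Mul(2, Pow(v, 2)))
Function('t')(g, b) = Rational(-1, 9) (Function('t')(g, b) = Pow(Add(-4, Mul(-5, Pow(1, -1))), -1) = Pow(Add(-4, Mul(-5, 1)), -1) = Pow(Add(-4, -5), -1) = Pow(-9, -1) = Rational(-1, 9))
Mul(Mul(Function('t')(5, Function('U')(5)), Y), -18) = Mul(Mul(Rational(-1, 9), Pow(5, Rational(1, 2))), -18) = Mul(2, Pow(5, Rational(1, 2)))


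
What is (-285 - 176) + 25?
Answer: -436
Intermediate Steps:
(-285 - 176) + 25 = -461 + 25 = -436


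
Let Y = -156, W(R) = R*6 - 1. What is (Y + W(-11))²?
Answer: 49729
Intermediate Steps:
W(R) = -1 + 6*R (W(R) = 6*R - 1 = -1 + 6*R)
(Y + W(-11))² = (-156 + (-1 + 6*(-11)))² = (-156 + (-1 - 66))² = (-156 - 67)² = (-223)² = 49729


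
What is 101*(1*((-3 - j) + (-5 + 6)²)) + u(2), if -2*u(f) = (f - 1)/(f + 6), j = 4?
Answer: -9697/16 ≈ -606.06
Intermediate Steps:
u(f) = -(-1 + f)/(2*(6 + f)) (u(f) = -(f - 1)/(2*(f + 6)) = -(-1 + f)/(2*(6 + f)))
101*(1*((-3 - j) + (-5 + 6)²)) + u(2) = 101*(1*((-3 - 1*4) + (-5 + 6)²)) + (1 - 1*2)/(2*(6 + 2)) = 101*(1*((-3 - 4) + 1²)) + (½)*(1 - 2)/8 = 101*(1*(-7 + 1)) + (½)*(⅛)*(-1) = 101*(1*(-6)) - 1/16 = 101*(-6) - 1/16 = -606 - 1/16 = -9697/16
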